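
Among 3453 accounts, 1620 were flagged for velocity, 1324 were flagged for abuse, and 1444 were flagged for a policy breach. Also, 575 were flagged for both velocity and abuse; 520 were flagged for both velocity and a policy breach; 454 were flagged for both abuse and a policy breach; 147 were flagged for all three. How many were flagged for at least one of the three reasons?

2986

|at least one| = 1620 + 1324 + 1444 − 575 − 520 − 454 + 147 = 2986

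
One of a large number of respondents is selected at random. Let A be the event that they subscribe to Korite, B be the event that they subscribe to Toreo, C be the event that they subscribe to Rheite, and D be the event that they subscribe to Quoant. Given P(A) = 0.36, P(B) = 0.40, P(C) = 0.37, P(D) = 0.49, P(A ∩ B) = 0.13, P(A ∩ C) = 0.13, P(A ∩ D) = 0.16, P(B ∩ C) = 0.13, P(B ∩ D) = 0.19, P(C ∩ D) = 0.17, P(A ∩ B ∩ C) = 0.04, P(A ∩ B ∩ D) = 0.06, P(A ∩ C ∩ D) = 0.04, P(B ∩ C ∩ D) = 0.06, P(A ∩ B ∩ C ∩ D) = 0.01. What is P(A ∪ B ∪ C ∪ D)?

0.90

P(A ∪ B ∪ C ∪ D) = 0.36 + 0.40 + 0.37 + 0.49 − 0.13 − 0.13 − 0.16 − 0.13 − 0.19 − 0.17 + 0.04 + 0.06 + 0.04 + 0.06 − 0.01 = 0.90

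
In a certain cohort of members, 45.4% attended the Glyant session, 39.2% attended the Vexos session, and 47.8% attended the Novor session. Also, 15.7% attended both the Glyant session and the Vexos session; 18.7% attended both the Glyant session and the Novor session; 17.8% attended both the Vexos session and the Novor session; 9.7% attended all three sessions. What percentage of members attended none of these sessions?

10.1%

P(≥1) = 45.4 + 39.2 + 47.8 − 15.7 − 18.7 − 17.8 + 9.7 = 89.9%
P(none) = 100% − 89.9% = 10.1%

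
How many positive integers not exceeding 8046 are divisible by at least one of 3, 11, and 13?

3544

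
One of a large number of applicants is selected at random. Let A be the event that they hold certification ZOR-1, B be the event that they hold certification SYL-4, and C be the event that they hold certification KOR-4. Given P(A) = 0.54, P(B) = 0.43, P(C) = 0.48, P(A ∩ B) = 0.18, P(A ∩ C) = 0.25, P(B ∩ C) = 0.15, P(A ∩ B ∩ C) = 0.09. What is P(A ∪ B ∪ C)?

Apply inclusion-exclusion:
P(A ∪ B ∪ C) = 0.54 + 0.43 + 0.48 − 0.18 − 0.25 − 0.15 + 0.09 = 0.96

0.96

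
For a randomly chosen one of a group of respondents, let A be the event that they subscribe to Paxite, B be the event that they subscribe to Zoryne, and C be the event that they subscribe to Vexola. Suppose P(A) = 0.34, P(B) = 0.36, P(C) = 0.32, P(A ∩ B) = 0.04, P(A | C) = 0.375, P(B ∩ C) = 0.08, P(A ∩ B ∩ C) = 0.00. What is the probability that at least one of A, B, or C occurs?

0.78

P(A ∩ C) = P(C)·P(A|C) = 0.32 × 0.375 = 0.12
P(A ∪ B ∪ C) = 0.34 + 0.36 + 0.32 − 0.04 − 0.12 − 0.08 + 0.00 = 0.78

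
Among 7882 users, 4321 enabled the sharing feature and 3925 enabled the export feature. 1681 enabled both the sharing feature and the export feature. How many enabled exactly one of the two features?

By inclusion–exclusion (exactly-one form):
|exactly one| = 4321 + 3925 − 2·1681 = 4884

4884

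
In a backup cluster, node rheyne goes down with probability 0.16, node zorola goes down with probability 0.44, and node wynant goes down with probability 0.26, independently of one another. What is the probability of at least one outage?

Independence gives P(none) = ∏(1 − pᵢ).
P(none) = (1 − 0.16) × (1 − 0.44) × (1 − 0.26) = 0.84 × 0.56 × 0.74 = 0.348096
P(at least one) = 1 − 0.348096 = 0.651904

0.651904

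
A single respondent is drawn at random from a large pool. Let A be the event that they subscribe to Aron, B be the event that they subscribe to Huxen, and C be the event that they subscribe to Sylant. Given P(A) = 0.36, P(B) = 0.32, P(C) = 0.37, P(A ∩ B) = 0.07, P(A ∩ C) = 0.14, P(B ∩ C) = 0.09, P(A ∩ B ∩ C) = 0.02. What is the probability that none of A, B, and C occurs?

0.23

Apply inclusion-exclusion:
P(A ∪ B ∪ C) = 0.36 + 0.32 + 0.37 − 0.07 − 0.14 − 0.09 + 0.02 = 0.77
P(none) = 1 − 0.77 = 0.23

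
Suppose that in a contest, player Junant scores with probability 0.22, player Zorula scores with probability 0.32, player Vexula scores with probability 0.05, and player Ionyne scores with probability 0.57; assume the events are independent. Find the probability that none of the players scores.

0.2166684

Since the events are independent, P(none) is the product of the individual non-occurrence probabilities.
P(none) = (1 − 0.22) × (1 − 0.32) × (1 − 0.05) × (1 − 0.57) = 0.78 × 0.68 × 0.95 × 0.43 = 0.2166684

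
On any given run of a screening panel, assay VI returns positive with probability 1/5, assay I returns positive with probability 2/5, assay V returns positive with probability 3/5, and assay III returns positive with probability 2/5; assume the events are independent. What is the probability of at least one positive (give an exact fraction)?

553/625

Independence gives P(none) = ∏(1 − pᵢ).
P(none) = (1 − 1/5) × (1 − 2/5) × (1 − 3/5) × (1 − 2/5) = 4/5 × 3/5 × 2/5 × 3/5 = 72/625
P(at least one) = 1 − 72/625 = 553/625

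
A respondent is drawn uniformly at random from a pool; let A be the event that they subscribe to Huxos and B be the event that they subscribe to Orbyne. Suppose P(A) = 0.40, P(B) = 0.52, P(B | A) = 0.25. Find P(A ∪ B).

P(A ∩ B) = P(A)·P(B|A) = 0.40 × 0.25 = 0.10
P(A ∪ B) = 0.40 + 0.52 − 0.10 = 0.82

0.82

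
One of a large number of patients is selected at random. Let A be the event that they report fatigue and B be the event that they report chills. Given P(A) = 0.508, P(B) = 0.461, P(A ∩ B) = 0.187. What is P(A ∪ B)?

0.782

By inclusion-exclusion,
P(A ∪ B) = 0.508 + 0.461 − 0.187 = 0.782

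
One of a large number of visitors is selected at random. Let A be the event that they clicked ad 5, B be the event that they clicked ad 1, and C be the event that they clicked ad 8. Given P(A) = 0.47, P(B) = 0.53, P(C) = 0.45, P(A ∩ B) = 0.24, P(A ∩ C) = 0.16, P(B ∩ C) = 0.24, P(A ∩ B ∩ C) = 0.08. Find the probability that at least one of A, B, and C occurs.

0.89

Apply inclusion-exclusion:
P(A ∪ B ∪ C) = 0.47 + 0.53 + 0.45 − 0.24 − 0.16 − 0.24 + 0.08 = 0.89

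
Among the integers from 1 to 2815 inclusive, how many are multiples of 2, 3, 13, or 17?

Apply inclusion-exclusion:
floor(2815/2) + floor(2815/3) + floor(2815/13) + floor(2815/17) − floor(2815/6) − floor(2815/26) − floor(2815/34) − floor(2815/39) − floor(2815/51) − floor(2815/221) + floor(2815/78) + floor(2815/102) + floor(2815/442) + floor(2815/663) − floor(2815/1326) = 1407 + 938 + 216 + 165 − 469 − 108 − 82 − 72 − 55 − 12 + 36 + 27 + 6 + 4 − 2 = 1999

1999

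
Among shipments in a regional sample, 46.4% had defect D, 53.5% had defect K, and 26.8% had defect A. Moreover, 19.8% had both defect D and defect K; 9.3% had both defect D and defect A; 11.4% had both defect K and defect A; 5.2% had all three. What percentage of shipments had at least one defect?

91.4%

Using inclusion–exclusion:
P(at least one) = 46.4 + 53.5 + 26.8 − 19.8 − 9.3 − 11.4 + 5.2 = 91.4%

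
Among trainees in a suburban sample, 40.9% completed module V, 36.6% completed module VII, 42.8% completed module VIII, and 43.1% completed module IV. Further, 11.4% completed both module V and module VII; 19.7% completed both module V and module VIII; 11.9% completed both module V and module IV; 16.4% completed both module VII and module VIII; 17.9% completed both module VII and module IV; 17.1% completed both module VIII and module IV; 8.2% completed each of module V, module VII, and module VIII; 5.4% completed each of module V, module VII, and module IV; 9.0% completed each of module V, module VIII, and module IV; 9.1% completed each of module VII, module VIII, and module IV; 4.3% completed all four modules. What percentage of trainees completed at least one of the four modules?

96.4%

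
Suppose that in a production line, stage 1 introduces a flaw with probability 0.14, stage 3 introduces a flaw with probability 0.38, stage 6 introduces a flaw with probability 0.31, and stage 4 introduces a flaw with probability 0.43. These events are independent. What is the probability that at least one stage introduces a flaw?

P(none) = (1 − 0.14) × (1 − 0.38) × (1 − 0.31) × (1 − 0.43) = 0.86 × 0.62 × 0.69 × 0.57 = 0.20970756
P(at least one) = 1 − 0.20970756 = 0.79029244

0.79029244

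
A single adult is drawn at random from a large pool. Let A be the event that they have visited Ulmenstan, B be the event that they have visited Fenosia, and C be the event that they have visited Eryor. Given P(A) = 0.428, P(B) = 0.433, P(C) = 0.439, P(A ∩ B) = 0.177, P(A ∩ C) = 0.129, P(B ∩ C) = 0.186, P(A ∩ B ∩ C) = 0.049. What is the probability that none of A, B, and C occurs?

By inclusion-exclusion,
P(A ∪ B ∪ C) = 0.428 + 0.433 + 0.439 − 0.177 − 0.129 − 0.186 + 0.049 = 0.857
P(none) = 1 − 0.857 = 0.143

0.143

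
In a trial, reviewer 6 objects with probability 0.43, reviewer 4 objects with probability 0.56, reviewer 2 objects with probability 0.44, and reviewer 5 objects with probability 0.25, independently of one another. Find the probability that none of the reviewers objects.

P(none) = (1 − 0.43) × (1 − 0.56) × (1 − 0.44) × (1 − 0.25) = 0.57 × 0.44 × 0.56 × 0.75 = 0.105336

0.105336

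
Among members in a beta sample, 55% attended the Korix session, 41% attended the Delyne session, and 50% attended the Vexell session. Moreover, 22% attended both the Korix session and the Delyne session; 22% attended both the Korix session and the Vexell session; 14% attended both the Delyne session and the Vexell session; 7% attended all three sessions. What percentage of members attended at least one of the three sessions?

95%

Using inclusion–exclusion:
P(at least one) = 55 + 41 + 50 − 22 − 22 − 14 + 7 = 95%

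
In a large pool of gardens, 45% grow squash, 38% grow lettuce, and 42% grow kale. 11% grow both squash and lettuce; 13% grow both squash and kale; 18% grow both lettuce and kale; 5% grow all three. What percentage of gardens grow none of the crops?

Inclusion–exclusion gives
P(≥1) = 45 + 38 + 42 − 11 − 13 − 18 + 5 = 88%
P(none) = 100% − 88% = 12%

12%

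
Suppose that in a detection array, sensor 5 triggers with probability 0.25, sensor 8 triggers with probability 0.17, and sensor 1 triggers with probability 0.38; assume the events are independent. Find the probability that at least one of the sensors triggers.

P(none) = (1 − 0.25) × (1 − 0.17) × (1 − 0.38) = 0.75 × 0.83 × 0.62 = 0.38595
P(at least one) = 1 − 0.38595 = 0.61405

0.61405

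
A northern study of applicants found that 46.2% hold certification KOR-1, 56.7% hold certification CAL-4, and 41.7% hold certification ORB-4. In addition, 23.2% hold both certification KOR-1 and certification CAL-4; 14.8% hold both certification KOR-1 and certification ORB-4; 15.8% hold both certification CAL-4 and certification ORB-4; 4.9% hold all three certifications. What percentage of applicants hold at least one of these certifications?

95.7%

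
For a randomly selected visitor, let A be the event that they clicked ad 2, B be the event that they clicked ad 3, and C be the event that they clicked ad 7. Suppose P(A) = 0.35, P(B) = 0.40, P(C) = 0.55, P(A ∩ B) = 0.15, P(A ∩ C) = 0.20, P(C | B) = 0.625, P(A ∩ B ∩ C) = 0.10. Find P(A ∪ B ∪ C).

0.80

P(B ∩ C) = P(B)·P(C|B) = 0.40 × 0.625 = 0.25
By inclusion-exclusion,
P(A ∪ B ∪ C) = 0.35 + 0.40 + 0.55 − 0.15 − 0.20 − 0.25 + 0.10 = 0.80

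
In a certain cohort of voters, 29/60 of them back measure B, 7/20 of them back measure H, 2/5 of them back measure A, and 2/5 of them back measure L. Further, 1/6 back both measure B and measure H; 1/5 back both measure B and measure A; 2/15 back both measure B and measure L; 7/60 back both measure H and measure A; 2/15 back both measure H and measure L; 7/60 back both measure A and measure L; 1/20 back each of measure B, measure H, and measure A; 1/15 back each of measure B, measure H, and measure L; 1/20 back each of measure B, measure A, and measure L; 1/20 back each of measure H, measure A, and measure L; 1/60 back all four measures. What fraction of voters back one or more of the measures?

29/30

P(union) = 29/60 + 7/20 + 2/5 + 2/5 − 1/6 − 1/5 − 2/15 − 7/60 − 2/15 − 7/60 + 1/20 + 1/15 + 1/20 + 1/20 − 1/60 = 29/30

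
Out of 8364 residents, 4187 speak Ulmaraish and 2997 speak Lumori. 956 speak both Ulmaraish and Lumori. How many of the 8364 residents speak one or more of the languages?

Using inclusion–exclusion:
N(≥1) = 4187 + 2997 − 956 = 6228

6228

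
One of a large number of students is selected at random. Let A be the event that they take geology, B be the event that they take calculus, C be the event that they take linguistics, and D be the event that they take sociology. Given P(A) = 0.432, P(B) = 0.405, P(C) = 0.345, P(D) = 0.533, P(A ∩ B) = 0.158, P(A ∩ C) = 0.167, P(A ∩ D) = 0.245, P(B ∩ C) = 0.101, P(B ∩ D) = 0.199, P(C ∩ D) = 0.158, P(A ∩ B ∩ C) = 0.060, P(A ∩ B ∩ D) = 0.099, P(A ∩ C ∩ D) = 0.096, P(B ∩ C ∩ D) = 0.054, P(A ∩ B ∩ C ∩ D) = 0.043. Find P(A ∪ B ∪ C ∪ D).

Using inclusion–exclusion:
P(A ∪ B ∪ C ∪ D) = 0.432 + 0.405 + 0.345 + 0.533 − 0.158 − 0.167 − 0.245 − 0.101 − 0.199 − 0.158 + 0.060 + 0.099 + 0.096 + 0.054 − 0.043 = 0.953

0.953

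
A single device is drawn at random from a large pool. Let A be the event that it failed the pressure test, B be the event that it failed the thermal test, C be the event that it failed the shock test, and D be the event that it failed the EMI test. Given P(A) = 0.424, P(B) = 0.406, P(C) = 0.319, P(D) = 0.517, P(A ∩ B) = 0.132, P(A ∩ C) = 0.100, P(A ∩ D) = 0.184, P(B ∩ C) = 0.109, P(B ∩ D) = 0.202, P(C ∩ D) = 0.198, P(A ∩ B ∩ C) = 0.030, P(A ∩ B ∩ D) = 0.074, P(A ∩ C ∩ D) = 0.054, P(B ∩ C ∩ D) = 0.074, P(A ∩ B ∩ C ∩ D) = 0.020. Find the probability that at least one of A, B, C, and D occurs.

Inclusion–exclusion gives
P(A ∪ B ∪ C ∪ D) = 0.424 + 0.406 + 0.319 + 0.517 − 0.132 − 0.100 − 0.184 − 0.109 − 0.202 − 0.198 + 0.030 + 0.074 + 0.054 + 0.074 − 0.020 = 0.953

0.953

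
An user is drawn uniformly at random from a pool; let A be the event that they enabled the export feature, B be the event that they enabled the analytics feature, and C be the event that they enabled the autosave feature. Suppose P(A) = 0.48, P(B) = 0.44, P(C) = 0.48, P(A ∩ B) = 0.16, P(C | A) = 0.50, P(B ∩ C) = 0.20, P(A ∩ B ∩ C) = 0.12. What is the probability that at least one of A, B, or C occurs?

P(A ∩ C) = P(A)·P(C|A) = 0.48 × 0.50 = 0.24
P(A ∪ B ∪ C) = 0.48 + 0.44 + 0.48 − 0.16 − 0.24 − 0.20 + 0.12 = 0.92

0.92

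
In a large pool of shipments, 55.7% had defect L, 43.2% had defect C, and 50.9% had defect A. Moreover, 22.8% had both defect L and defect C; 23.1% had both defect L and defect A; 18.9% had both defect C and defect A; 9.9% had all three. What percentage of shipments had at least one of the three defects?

P(at least one) = 55.7 + 43.2 + 50.9 − 22.8 − 23.1 − 18.9 + 9.9 = 94.9%

94.9%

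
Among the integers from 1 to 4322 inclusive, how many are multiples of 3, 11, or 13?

Using inclusion–exclusion:
1440 + 392 + 332 − 130 − 110 − 30 + 10 = 1904

1904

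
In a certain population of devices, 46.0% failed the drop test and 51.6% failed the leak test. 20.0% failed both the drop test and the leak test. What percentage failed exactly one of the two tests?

By inclusion–exclusion (exactly-one form):
P(exactly one) = 46.0 + 51.6 − 2·20.0 = 57.6%

57.6%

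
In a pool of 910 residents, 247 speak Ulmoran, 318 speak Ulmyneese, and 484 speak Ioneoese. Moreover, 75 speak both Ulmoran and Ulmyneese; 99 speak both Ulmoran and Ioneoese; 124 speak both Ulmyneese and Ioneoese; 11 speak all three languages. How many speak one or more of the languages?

762

By inclusion–exclusion:
N(≥1) = 247 + 318 + 484 − 75 − 99 − 124 + 11 = 762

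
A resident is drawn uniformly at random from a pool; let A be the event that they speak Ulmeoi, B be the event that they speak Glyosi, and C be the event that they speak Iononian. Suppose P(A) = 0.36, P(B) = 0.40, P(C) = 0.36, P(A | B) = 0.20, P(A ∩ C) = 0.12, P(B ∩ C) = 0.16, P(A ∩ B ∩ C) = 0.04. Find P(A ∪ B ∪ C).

0.80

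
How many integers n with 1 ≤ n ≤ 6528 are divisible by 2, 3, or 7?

floor(6528/2) + floor(6528/3) + floor(6528/7) − floor(6528/6) − floor(6528/14) − floor(6528/21) + floor(6528/42) = 3264 + 2176 + 932 − 1088 − 466 − 310 + 155 = 4663

4663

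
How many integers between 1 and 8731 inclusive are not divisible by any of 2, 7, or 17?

⌊8731/2⌋ + ⌊8731/7⌋ + ⌊8731/17⌋ − ⌊8731/14⌋ − ⌊8731/34⌋ − ⌊8731/119⌋ + ⌊8731/238⌋ = 4365 + 1247 + 513 − 623 − 256 − 73 + 36 = 5209
8731 − 5209 = 3522

3522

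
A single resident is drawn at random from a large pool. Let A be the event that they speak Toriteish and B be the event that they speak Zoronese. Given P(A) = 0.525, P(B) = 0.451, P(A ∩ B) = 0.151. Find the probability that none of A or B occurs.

P(A ∪ B) = 0.525 + 0.451 − 0.151 = 0.825
P(none) = 1 − 0.825 = 0.175

0.175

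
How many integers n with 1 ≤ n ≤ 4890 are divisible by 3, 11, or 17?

By inclusion-exclusion,
1630 + 444 + 287 − 148 − 95 − 26 + 8 = 2100

2100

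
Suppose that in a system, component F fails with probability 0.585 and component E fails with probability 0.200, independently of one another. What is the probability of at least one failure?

0.668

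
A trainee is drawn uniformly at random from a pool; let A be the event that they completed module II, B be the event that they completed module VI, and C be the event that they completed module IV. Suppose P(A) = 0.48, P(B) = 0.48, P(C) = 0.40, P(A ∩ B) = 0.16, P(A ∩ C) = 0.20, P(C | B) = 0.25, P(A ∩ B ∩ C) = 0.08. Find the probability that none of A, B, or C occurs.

P(B ∩ C) = P(B)·P(C|B) = 0.48 × 0.25 = 0.12
Inclusion–exclusion gives
P(A ∪ B ∪ C) = 0.48 + 0.48 + 0.40 − 0.16 − 0.20 − 0.12 + 0.08 = 0.96
P(none) = 1 − 0.96 = 0.04

0.04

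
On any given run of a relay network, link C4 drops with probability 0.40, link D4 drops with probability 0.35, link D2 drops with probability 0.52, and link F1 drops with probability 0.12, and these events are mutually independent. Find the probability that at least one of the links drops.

0.835264

P(none) = (1 − 0.40) × (1 − 0.35) × (1 − 0.52) × (1 − 0.12) = 0.60 × 0.65 × 0.48 × 0.88 = 0.164736
P(at least one) = 1 − 0.164736 = 0.835264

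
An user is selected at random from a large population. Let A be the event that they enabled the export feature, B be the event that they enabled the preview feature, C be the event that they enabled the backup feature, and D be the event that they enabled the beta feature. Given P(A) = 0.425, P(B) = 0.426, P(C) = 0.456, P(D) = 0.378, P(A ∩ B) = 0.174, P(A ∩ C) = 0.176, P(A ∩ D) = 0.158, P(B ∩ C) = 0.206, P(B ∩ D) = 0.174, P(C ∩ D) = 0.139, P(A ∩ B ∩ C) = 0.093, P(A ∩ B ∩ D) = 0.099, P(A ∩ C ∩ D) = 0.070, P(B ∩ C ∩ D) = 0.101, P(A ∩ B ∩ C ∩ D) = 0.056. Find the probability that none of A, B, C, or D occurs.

By inclusion–exclusion:
P(A ∪ B ∪ C ∪ D) = 0.425 + 0.426 + 0.456 + 0.378 − 0.174 − 0.176 − 0.158 − 0.206 − 0.174 − 0.139 + 0.093 + 0.099 + 0.070 + 0.101 − 0.056 = 0.965
P(none) = 1 − 0.965 = 0.035

0.035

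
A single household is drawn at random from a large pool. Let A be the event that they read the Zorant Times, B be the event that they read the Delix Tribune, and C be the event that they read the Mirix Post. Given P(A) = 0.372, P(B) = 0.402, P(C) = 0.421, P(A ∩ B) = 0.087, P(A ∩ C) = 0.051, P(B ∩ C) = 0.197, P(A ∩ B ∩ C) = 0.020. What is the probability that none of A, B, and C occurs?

0.120

P(A ∪ B ∪ C) = 0.372 + 0.402 + 0.421 − 0.087 − 0.051 − 0.197 + 0.020 = 0.880
P(none) = 1 − 0.880 = 0.120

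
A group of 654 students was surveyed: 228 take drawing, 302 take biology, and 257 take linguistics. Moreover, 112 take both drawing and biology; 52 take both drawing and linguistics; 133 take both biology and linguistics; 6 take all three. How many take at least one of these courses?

496

|union| = 228 + 302 + 257 − 112 − 52 − 133 + 6 = 496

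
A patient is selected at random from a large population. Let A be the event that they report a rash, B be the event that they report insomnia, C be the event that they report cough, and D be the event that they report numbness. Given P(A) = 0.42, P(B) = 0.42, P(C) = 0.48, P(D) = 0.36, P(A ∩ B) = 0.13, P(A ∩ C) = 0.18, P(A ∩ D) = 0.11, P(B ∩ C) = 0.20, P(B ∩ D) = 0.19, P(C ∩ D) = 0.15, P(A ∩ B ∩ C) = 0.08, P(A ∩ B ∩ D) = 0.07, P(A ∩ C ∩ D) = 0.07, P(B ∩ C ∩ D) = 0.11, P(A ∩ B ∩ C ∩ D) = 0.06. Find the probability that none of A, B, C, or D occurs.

P(A ∪ B ∪ C ∪ D) = 0.42 + 0.42 + 0.48 + 0.36 − 0.13 − 0.18 − 0.11 − 0.20 − 0.19 − 0.15 + 0.08 + 0.07 + 0.07 + 0.11 − 0.06 = 0.99
P(none) = 1 − 0.99 = 0.01

0.01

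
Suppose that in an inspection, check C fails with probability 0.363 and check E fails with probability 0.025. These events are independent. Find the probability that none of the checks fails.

P(none) = (1 − 0.363) × (1 − 0.025) = 0.637 × 0.975 = 0.621075

0.621075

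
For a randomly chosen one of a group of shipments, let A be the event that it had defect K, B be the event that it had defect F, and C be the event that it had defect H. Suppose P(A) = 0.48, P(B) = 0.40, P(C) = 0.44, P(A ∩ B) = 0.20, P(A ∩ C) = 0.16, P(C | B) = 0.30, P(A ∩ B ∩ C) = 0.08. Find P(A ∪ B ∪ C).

0.92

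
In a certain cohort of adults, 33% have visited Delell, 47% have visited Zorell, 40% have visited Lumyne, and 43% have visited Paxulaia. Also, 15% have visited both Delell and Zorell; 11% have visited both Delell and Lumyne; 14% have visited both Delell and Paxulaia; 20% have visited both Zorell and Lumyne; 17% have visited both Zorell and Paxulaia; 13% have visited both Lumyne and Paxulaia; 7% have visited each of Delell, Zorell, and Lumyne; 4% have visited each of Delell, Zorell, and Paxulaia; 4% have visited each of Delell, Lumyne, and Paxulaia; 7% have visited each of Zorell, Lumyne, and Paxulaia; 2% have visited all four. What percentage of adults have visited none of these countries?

7%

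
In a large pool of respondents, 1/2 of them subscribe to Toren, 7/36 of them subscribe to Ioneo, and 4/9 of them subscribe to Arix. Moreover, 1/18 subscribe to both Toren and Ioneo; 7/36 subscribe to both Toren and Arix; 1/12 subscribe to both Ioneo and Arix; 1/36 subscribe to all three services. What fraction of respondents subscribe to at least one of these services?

5/6

P(at least one) = 1/2 + 7/36 + 4/9 − 1/18 − 7/36 − 1/12 + 1/36 = 5/6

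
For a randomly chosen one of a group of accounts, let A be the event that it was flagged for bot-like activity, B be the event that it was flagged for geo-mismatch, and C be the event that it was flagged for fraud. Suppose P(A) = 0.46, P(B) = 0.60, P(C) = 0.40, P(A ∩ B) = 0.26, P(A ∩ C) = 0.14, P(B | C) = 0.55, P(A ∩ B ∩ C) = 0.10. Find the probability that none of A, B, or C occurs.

P(B ∩ C) = P(C)·P(B|C) = 0.40 × 0.55 = 0.22
P(A ∪ B ∪ C) = 0.46 + 0.60 + 0.40 − 0.26 − 0.14 − 0.22 + 0.10 = 0.94
P(none) = 1 − 0.94 = 0.06

0.06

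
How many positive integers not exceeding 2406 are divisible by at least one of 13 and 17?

316

Inclusion–exclusion gives
⌊2406/13⌋ + ⌊2406/17⌋ − ⌊2406/221⌋ = 185 + 141 − 10 = 316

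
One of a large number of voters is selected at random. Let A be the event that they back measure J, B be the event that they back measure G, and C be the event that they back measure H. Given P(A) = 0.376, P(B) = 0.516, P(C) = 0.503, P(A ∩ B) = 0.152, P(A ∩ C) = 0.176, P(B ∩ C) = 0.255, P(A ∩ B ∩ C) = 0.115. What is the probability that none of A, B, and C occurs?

0.073

By inclusion-exclusion,
P(A ∪ B ∪ C) = 0.376 + 0.516 + 0.503 − 0.152 − 0.176 − 0.255 + 0.115 = 0.927
P(none) = 1 − 0.927 = 0.073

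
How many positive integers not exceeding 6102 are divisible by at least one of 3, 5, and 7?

3313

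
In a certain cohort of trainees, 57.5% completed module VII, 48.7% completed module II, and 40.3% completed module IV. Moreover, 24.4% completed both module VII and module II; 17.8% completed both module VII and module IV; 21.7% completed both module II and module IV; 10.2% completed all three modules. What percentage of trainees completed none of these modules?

P(union) = 57.5 + 48.7 + 40.3 − 24.4 − 17.8 − 21.7 + 10.2 = 92.8%
P(none) = 100% − 92.8% = 7.2%

7.2%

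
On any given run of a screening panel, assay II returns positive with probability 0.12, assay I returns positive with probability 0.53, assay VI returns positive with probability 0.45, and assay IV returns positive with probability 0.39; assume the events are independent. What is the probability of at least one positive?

Independence gives P(none) = ∏(1 − pᵢ).
P(none) = (1 − 0.12) × (1 − 0.53) × (1 − 0.45) × (1 − 0.39) = 0.88 × 0.47 × 0.55 × 0.61 = 0.1387628
P(at least one) = 1 − 0.1387628 = 0.8612372

0.8612372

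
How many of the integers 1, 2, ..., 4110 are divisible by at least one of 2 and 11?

Inclusion–exclusion gives
floor(4110/2) + floor(4110/11) − floor(4110/22) = 2055 + 373 − 186 = 2242

2242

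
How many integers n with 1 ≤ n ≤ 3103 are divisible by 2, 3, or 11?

2162

Using inclusion–exclusion:
1551 + 1034 + 282 − 517 − 141 − 94 + 47 = 2162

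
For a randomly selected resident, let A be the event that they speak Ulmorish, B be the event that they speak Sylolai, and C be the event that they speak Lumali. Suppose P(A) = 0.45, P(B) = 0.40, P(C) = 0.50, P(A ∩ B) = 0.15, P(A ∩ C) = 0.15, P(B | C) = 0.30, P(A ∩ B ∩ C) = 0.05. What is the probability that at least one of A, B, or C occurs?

0.95

P(B ∩ C) = P(C)·P(B|C) = 0.50 × 0.30 = 0.15
By inclusion–exclusion:
P(A ∪ B ∪ C) = 0.45 + 0.40 + 0.50 − 0.15 − 0.15 − 0.15 + 0.05 = 0.95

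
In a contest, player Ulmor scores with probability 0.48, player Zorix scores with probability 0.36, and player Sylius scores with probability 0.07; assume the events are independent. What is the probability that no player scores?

0.309504

P(none) = (1 − 0.48) × (1 − 0.36) × (1 − 0.07) = 0.52 × 0.64 × 0.93 = 0.309504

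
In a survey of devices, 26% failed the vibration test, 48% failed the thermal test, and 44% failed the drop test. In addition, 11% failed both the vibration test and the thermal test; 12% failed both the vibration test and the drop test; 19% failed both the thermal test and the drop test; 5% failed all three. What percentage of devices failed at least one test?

P(union) = 26 + 48 + 44 − 11 − 12 − 19 + 5 = 81%

81%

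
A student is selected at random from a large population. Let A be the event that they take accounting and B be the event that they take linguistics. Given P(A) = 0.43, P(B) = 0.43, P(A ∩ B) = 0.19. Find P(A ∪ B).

0.67

By inclusion-exclusion,
P(A ∪ B) = 0.43 + 0.43 − 0.19 = 0.67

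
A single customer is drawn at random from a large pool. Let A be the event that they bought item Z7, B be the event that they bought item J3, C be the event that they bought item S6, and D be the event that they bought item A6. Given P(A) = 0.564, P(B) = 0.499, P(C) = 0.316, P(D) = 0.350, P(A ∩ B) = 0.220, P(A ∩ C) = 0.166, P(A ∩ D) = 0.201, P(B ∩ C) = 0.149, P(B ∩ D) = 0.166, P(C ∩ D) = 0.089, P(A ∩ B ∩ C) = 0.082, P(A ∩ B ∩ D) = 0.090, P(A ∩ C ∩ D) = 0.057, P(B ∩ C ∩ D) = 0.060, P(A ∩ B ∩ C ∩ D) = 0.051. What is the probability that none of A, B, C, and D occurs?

0.024

P(A ∪ B ∪ C ∪ D) = 0.564 + 0.499 + 0.316 + 0.350 − 0.220 − 0.166 − 0.201 − 0.149 − 0.166 − 0.089 + 0.082 + 0.090 + 0.057 + 0.060 − 0.051 = 0.976
P(none) = 1 − 0.976 = 0.024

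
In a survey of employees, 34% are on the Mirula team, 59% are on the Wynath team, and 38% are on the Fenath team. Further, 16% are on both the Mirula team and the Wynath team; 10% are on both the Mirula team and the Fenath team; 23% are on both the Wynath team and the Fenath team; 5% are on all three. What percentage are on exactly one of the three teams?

48%

P(exactly one) = 34 + 59 + 38 − 2·16 − 2·10 − 2·23 + 3·5 = 48%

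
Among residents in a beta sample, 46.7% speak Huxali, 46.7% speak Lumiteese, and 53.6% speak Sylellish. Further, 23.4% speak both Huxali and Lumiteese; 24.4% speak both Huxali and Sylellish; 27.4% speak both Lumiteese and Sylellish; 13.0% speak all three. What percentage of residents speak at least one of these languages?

84.8%

By inclusion-exclusion,
P(at least one) = 46.7 + 46.7 + 53.6 − 23.4 − 24.4 − 27.4 + 13.0 = 84.8%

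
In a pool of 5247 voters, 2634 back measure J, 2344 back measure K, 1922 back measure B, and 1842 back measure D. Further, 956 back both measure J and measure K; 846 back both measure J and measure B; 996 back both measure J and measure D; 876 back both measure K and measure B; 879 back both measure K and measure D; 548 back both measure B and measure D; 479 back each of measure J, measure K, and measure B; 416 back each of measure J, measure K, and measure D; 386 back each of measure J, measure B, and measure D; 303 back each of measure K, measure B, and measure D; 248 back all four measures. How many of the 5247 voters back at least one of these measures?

4977

Inclusion–exclusion gives
N(≥1) = 2634 + 2344 + 1922 + 1842 − 956 − 846 − 996 − 876 − 879 − 548 + 479 + 416 + 386 + 303 − 248 = 4977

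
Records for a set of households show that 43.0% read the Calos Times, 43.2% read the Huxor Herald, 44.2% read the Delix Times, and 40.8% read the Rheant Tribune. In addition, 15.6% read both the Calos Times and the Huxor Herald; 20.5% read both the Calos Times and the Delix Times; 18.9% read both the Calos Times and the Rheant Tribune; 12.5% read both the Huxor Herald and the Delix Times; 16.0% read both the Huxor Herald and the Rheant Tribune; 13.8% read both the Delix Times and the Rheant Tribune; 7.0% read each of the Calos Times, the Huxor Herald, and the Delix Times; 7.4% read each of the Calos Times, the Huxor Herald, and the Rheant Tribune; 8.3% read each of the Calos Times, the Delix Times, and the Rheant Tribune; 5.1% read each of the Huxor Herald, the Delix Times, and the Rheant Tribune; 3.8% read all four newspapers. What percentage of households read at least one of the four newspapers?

Using inclusion–exclusion:
P(union) = 43.0 + 43.2 + 44.2 + 40.8 − 15.6 − 20.5 − 18.9 − 12.5 − 16.0 − 13.8 + 7.0 + 7.4 + 8.3 + 5.1 − 3.8 = 97.9%

97.9%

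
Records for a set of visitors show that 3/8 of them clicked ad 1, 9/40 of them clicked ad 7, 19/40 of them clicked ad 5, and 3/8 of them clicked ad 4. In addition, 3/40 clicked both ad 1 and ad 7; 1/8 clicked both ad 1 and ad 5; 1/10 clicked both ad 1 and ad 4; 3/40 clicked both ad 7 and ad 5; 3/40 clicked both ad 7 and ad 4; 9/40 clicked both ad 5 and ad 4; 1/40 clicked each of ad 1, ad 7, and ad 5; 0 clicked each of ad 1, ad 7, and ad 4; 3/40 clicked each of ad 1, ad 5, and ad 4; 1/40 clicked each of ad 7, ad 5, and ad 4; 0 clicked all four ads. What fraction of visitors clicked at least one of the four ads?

Inclusion–exclusion gives
P(≥1) = 3/8 + 9/40 + 19/40 + 3/8 − 3/40 − 1/8 − 1/10 − 3/40 − 3/40 − 9/40 + 1/40 + 0 + 3/40 + 1/40 − 0 = 9/10

9/10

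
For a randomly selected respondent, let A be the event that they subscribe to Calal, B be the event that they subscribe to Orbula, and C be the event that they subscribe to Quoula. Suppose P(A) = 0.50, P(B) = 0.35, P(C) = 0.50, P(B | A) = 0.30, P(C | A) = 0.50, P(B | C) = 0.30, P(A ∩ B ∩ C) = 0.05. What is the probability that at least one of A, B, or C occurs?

P(A ∩ B) = P(A)·P(B|A) = 0.50 × 0.30 = 0.15
P(A ∩ C) = P(A)·P(C|A) = 0.50 × 0.50 = 0.25
P(B ∩ C) = P(C)·P(B|C) = 0.50 × 0.30 = 0.15
Using inclusion–exclusion:
P(A ∪ B ∪ C) = 0.50 + 0.35 + 0.50 − 0.15 − 0.25 − 0.15 + 0.05 = 0.85

0.85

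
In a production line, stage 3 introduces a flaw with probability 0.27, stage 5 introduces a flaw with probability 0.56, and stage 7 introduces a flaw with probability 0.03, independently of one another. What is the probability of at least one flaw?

0.688436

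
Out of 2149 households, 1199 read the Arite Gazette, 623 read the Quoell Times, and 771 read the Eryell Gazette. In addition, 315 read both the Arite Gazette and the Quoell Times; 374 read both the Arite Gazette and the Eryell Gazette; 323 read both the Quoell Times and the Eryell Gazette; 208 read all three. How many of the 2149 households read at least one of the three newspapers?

Using inclusion–exclusion:
N(≥1) = 1199 + 623 + 771 − 315 − 374 − 323 + 208 = 1789

1789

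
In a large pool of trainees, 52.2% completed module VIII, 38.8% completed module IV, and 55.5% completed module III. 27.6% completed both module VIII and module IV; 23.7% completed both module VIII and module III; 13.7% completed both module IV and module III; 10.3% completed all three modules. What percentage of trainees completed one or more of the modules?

P(at least one) = 52.2 + 38.8 + 55.5 − 27.6 − 23.7 − 13.7 + 10.3 = 91.8%

91.8%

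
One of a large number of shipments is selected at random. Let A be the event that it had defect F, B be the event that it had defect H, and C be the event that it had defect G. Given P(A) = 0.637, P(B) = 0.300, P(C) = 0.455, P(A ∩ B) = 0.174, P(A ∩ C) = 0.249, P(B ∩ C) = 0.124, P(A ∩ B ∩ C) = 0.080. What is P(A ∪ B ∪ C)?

P(A ∪ B ∪ C) = 0.637 + 0.300 + 0.455 − 0.174 − 0.249 − 0.124 + 0.080 = 0.925

0.925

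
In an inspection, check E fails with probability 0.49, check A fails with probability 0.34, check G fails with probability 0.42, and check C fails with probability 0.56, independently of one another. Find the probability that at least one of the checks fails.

P(none) = (1 − 0.49) × (1 − 0.34) × (1 − 0.42) × (1 − 0.56) = 0.51 × 0.66 × 0.58 × 0.44 = 0.08590032
P(at least one) = 1 − 0.08590032 = 0.91409968

0.91409968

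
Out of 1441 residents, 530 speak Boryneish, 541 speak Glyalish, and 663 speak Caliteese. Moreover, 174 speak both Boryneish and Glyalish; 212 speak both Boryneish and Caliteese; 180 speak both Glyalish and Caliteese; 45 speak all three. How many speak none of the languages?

228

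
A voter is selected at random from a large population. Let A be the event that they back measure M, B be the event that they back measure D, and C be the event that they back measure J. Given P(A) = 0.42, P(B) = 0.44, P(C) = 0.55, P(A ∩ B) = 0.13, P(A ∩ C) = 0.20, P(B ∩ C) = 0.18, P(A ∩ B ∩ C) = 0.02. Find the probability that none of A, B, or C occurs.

By inclusion–exclusion:
P(A ∪ B ∪ C) = 0.42 + 0.44 + 0.55 − 0.13 − 0.20 − 0.18 + 0.02 = 0.92
P(none) = 1 − 0.92 = 0.08

0.08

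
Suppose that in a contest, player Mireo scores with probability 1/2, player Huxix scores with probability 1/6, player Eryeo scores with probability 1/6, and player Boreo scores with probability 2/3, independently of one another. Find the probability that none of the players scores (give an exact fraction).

P(none) = (1 − 1/2) × (1 − 1/6) × (1 − 1/6) × (1 − 2/3) = 1/2 × 5/6 × 5/6 × 1/3 = 25/216

25/216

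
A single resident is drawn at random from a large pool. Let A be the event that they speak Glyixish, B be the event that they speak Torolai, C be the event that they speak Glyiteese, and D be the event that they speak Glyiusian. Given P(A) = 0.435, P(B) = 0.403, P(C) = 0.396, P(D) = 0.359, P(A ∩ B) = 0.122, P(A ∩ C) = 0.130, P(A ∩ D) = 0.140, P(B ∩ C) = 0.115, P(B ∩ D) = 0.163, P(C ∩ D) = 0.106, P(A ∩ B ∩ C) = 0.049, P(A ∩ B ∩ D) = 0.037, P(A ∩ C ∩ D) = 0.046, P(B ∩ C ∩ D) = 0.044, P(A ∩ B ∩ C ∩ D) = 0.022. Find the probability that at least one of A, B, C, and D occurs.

Using inclusion–exclusion:
P(A ∪ B ∪ C ∪ D) = 0.435 + 0.403 + 0.396 + 0.359 − 0.122 − 0.130 − 0.140 − 0.115 − 0.163 − 0.106 + 0.049 + 0.037 + 0.046 + 0.044 − 0.022 = 0.971

0.971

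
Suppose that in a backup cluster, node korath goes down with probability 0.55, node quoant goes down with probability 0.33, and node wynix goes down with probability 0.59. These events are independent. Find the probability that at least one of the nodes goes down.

P(none) = (1 − 0.55) × (1 − 0.33) × (1 − 0.59) = 0.45 × 0.67 × 0.41 = 0.123615
P(at least one) = 1 − 0.123615 = 0.876385

0.876385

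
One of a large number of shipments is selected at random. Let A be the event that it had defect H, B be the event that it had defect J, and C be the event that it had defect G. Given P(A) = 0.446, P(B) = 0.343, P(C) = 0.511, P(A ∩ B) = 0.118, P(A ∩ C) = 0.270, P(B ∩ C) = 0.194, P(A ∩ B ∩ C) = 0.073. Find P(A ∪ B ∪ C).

Using inclusion–exclusion:
P(A ∪ B ∪ C) = 0.446 + 0.343 + 0.511 − 0.118 − 0.270 − 0.194 + 0.073 = 0.791

0.791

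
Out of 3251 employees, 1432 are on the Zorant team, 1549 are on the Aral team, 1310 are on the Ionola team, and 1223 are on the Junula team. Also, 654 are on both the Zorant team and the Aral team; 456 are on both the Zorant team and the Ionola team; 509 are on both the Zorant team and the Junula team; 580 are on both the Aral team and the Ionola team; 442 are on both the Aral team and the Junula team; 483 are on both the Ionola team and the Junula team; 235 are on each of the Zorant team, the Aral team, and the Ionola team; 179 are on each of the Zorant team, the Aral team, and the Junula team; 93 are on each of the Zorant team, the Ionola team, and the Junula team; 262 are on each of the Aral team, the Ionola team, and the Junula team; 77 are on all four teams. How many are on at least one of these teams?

3082

By inclusion–exclusion:
N(≥1) = 1432 + 1549 + 1310 + 1223 − 654 − 456 − 509 − 580 − 442 − 483 + 235 + 179 + 93 + 262 − 77 = 3082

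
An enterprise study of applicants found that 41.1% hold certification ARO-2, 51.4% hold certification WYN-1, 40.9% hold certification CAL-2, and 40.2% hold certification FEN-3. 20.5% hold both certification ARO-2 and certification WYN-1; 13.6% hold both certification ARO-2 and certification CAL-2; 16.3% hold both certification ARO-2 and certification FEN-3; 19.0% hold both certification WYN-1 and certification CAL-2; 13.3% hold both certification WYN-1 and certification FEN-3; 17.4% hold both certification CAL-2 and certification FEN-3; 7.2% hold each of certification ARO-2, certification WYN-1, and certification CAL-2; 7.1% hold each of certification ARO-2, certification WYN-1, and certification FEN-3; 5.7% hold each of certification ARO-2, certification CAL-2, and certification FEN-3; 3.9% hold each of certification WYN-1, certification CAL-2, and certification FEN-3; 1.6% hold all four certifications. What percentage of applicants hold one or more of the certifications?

Apply inclusion-exclusion:
P(union) = 41.1 + 51.4 + 40.9 + 40.2 − 20.5 − 13.6 − 16.3 − 19.0 − 13.3 − 17.4 + 7.2 + 7.1 + 5.7 + 3.9 − 1.6 = 95.8%

95.8%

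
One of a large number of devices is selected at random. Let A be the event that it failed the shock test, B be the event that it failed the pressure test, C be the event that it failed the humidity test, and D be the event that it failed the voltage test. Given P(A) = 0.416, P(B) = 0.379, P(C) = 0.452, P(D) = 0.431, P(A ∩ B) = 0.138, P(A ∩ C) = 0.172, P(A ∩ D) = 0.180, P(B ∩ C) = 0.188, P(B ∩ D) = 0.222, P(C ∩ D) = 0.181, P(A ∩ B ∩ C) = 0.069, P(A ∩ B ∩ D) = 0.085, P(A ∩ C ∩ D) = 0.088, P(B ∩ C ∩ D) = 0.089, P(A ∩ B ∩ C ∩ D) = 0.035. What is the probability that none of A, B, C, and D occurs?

By inclusion–exclusion:
P(A ∪ B ∪ C ∪ D) = 0.416 + 0.379 + 0.452 + 0.431 − 0.138 − 0.172 − 0.180 − 0.188 − 0.222 − 0.181 + 0.069 + 0.085 + 0.088 + 0.089 − 0.035 = 0.893
P(none) = 1 − 0.893 = 0.107

0.107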